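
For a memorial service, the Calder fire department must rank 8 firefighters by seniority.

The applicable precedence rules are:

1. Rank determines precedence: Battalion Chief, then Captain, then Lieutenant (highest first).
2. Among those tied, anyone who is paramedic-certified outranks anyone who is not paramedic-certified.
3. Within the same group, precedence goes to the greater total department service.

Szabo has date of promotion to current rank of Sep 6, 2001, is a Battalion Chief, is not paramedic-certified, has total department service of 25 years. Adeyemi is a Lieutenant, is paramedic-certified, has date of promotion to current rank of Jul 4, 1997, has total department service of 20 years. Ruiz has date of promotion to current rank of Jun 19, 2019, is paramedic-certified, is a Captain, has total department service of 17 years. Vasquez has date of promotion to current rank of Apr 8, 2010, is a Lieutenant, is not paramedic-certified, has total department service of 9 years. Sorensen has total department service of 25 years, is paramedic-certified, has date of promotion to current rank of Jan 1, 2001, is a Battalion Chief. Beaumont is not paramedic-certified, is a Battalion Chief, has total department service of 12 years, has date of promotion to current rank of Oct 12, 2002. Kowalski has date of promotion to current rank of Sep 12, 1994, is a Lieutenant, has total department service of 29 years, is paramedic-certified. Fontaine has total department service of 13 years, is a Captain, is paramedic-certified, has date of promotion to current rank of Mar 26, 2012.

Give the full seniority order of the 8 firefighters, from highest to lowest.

Sorensen, Szabo, Beaumont, Ruiz, Fontaine, Kowalski, Adeyemi, Vasquez

By rank: Sorensen, Szabo and Beaumont (Battalion Chief); then Ruiz and Fontaine (Captain); then Kowalski, Adeyemi and Vasquez (Lieutenant).
Among Sorensen, Szabo and Beaumont, paramedic-certified before not paramedic-certified: Sorensen (paramedic-certified) before Szabo and Beaumont (not paramedic-certified).
Among Szabo and Beaumont, by total department service (higher first): Szabo (25 years) before Beaumont (12 years).
Ruiz and Fontaine are each paramedic-certified, so the next rule applies.
Among Ruiz and Fontaine, by total department service (higher first): Ruiz (17 years) before Fontaine (13 years).
Among Kowalski, Adeyemi and Vasquez, paramedic-certified before not paramedic-certified: Kowalski and Adeyemi (paramedic-certified) before Vasquez (not paramedic-certified).
Among Kowalski and Adeyemi, by total department service (higher first): Kowalski (29 years) before Adeyemi (20 years).
Full order: Sorensen, Szabo, Beaumont, Ruiz, Fontaine, Kowalski, Adeyemi, Vasquez.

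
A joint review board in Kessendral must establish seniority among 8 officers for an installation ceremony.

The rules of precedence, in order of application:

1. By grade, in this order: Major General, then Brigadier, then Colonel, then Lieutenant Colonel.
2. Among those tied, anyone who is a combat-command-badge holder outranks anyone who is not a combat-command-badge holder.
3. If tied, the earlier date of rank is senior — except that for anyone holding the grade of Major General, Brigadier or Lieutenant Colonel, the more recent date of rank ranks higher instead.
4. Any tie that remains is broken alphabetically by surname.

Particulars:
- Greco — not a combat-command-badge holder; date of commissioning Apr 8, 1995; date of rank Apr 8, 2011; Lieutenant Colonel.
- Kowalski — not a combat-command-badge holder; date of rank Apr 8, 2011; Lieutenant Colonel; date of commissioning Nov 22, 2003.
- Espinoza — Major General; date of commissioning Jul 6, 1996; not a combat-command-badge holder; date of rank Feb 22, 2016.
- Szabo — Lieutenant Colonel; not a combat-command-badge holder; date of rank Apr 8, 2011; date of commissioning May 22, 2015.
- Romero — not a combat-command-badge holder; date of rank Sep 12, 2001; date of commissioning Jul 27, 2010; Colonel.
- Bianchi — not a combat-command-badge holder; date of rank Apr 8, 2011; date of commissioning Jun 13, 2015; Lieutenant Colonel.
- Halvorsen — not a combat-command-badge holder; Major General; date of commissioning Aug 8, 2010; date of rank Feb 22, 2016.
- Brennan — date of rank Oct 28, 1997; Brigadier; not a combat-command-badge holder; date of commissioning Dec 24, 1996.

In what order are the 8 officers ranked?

By grade: Espinoza and Halvorsen (Major General); then Brennan (Brigadier); then Romero (Colonel); then Bianchi, Greco, Kowalski and Szabo (Lieutenant Colonel).
Espinoza and Halvorsen are each not a combat-command-badge holder, so the next rule applies.
Espinoza and Halvorsen both have date of rank Feb 22, 2016, so the next rule applies.
Among Espinoza and Halvorsen, alphabetically by surname: Espinoza before Halvorsen.
Bianchi, Greco, Kowalski and Szabo are each not a combat-command-badge holder, so the next rule applies.
Bianchi, Greco, Kowalski and Szabo all have date of rank Apr 8, 2011, so the next rule applies.
Among Bianchi, Greco, Kowalski and Szabo, alphabetically by surname: Bianchi before Greco before Kowalski before Szabo.
Full order: Espinoza, Halvorsen, Brennan, Romero, Bianchi, Greco, Kowalski, Szabo.

Espinoza, Halvorsen, Brennan, Romero, Bianchi, Greco, Kowalski, Szabo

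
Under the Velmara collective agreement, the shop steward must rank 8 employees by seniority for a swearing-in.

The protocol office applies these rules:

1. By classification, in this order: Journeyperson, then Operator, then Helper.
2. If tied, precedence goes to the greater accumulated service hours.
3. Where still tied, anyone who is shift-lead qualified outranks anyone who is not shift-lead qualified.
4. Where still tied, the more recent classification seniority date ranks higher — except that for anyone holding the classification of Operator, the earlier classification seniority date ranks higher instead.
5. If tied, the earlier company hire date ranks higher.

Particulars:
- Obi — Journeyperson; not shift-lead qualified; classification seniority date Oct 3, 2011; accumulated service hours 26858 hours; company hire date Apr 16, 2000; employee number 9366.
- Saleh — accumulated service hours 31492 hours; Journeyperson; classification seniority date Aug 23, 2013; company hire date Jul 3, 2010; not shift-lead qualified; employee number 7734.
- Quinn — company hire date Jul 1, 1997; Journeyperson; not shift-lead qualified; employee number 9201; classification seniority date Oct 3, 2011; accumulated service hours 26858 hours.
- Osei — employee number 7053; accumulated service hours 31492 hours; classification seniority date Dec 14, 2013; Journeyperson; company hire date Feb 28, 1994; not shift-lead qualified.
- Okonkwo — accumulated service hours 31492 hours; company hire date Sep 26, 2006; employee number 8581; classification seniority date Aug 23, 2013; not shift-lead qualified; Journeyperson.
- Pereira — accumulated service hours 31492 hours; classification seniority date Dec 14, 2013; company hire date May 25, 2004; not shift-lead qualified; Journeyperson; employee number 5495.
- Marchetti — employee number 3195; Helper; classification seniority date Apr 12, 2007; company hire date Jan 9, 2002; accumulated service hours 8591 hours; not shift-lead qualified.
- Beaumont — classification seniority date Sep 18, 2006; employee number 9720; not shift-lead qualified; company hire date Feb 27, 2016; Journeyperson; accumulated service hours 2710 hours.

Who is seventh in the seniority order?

By classification: Osei, Pereira, Okonkwo, Saleh, Quinn, Obi and Beaumont (Journeyperson); then Marchetti (Helper).
Among Osei, Pereira, Okonkwo, Saleh, Quinn, Obi and Beaumont, by accumulated service hours (higher first): Osei, Pereira, Okonkwo and Saleh (31492 hours) before Quinn and Obi (26858 hours) before Beaumont (2710 hours).
Osei, Pereira, Okonkwo and Saleh are each not shift-lead qualified, so the next rule applies.
Among Osei, Pereira, Okonkwo and Saleh, by classification seniority date (later first): Osei and Pereira (Dec 14, 2013) before Okonkwo and Saleh (Aug 23, 2013).
Among Osei and Pereira, by company hire date (earlier first): Osei (Feb 28, 1994) before Pereira (May 25, 2004).
Among Okonkwo and Saleh, by company hire date (earlier first): Okonkwo (Sep 26, 2006) before Saleh (Jul 3, 2010).
Quinn and Obi are each not shift-lead qualified, so the next rule applies.
Quinn and Obi both have classification seniority date Oct 3, 2011, so the next rule applies.
Among Quinn and Obi, by company hire date (earlier first): Quinn (Jul 1, 1997) before Obi (Apr 16, 2000).
Order: Osei, Pereira, Okonkwo, Saleh, Quinn, Obi, Beaumont, Marchetti.

Beaumont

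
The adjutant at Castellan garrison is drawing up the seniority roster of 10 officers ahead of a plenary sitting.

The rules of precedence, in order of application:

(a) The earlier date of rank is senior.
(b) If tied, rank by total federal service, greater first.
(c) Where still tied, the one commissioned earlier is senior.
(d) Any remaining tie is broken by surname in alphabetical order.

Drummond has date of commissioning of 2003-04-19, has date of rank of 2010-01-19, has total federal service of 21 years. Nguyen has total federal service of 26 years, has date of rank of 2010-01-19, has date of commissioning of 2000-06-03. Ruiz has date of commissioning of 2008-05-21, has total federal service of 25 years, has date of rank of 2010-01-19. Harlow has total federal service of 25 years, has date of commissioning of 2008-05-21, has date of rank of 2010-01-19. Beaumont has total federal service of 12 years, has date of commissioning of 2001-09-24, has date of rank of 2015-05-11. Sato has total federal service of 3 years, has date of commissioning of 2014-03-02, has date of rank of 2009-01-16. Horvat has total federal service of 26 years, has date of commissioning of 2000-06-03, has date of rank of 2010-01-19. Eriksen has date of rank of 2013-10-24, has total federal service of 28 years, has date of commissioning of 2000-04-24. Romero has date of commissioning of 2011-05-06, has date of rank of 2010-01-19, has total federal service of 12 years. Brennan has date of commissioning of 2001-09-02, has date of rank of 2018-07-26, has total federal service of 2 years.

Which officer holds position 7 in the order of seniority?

By date of rank (earlier first): Sato (2009-01-16); then Horvat, Nguyen, Harlow, Ruiz, Drummond and Romero (each 2010-01-19); then Eriksen (2013-10-24); then Beaumont (2015-05-11); then Brennan (2018-07-26).
Among Horvat, Nguyen, Harlow, Ruiz, Drummond and Romero, by total federal service (higher first): Horvat and Nguyen (26 years) before Harlow and Ruiz (25 years) before Drummond (21 years) before Romero (12 years).
Horvat and Nguyen both have date of commissioning 2000-06-03, so the next rule applies.
Among Horvat and Nguyen, alphabetically by surname: Horvat before Nguyen.
Harlow and Ruiz both have date of commissioning 2008-05-21, so the next rule applies.
Among Harlow and Ruiz, alphabetically by surname: Harlow before Ruiz.
Order: Sato, Horvat, Nguyen, Harlow, Ruiz, Drummond, Romero, Eriksen, Beaumont, Brennan.

Romero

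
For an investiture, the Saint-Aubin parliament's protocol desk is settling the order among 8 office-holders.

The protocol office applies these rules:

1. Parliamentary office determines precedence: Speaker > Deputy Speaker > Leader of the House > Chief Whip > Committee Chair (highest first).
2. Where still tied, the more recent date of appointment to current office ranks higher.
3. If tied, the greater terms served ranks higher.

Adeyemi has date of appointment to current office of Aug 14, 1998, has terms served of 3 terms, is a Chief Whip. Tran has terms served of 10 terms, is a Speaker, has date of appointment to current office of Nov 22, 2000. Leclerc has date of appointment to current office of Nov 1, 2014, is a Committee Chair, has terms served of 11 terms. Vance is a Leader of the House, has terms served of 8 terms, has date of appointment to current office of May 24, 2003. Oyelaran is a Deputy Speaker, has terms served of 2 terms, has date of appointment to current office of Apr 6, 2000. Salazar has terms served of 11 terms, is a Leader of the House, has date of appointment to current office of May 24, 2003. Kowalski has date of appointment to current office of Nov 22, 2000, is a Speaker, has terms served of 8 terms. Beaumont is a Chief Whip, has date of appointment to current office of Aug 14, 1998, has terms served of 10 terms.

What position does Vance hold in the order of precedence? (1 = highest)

By parliamentary office: Tran and Kowalski (Speaker); then Oyelaran (Deputy Speaker); then Salazar and Vance (Leader of the House); then Beaumont and Adeyemi (Chief Whip); then Leclerc (Committee Chair).
Tran and Kowalski both have date of appointment to current office Nov 22, 2000, so the next rule applies.
Among Tran and Kowalski, by terms served (higher first): Tran (10 terms) before Kowalski (8 terms).
Salazar and Vance both have date of appointment to current office May 24, 2003, so the next rule applies.
Among Salazar and Vance, by terms served (higher first): Salazar (11 terms) before Vance (8 terms).
Beaumont and Adeyemi both have date of appointment to current office Aug 14, 1998, so the next rule applies.
Among Beaumont and Adeyemi, by terms served (higher first): Beaumont (10 terms) before Adeyemi (3 terms).
Order: Tran, Kowalski, Oyelaran, Salazar, Vance, Beaumont, Adeyemi, Leclerc. So position 5.

5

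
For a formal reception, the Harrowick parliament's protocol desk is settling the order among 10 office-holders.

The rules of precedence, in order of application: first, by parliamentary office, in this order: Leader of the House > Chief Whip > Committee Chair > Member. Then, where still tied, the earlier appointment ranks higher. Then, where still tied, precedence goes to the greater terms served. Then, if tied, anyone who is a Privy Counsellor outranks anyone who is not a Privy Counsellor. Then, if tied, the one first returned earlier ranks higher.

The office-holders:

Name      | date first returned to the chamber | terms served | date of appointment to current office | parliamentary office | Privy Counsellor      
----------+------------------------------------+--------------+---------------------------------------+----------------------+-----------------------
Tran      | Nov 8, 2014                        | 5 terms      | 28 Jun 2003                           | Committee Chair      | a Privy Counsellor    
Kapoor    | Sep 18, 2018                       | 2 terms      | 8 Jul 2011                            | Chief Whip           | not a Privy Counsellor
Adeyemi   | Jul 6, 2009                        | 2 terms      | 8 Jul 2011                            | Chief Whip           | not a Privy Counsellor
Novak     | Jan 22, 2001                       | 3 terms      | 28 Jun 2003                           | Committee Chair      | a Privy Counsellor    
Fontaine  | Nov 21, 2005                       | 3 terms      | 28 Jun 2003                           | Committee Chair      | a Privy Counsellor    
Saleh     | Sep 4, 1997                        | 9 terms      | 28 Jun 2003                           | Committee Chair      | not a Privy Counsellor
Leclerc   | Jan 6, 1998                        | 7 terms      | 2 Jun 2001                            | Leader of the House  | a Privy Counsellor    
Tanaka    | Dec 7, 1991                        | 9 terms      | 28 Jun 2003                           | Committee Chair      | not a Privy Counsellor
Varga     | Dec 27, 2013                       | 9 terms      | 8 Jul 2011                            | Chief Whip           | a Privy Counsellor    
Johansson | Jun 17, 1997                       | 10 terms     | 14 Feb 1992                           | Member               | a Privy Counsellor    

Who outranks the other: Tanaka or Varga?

By parliamentary office: Leclerc (Leader of the House); then Varga, Adeyemi and Kapoor (Chief Whip); then Tanaka, Saleh, Tran, Novak and Fontaine (Committee Chair); then Johansson (Member).
Varga, Adeyemi and Kapoor all have date of appointment to current office 8 Jul 2011, so the next rule applies.
Among Varga, Adeyemi and Kapoor, by terms served (higher first): Varga (9 terms) before Adeyemi and Kapoor (2 terms).
Adeyemi and Kapoor are each not a Privy Counsellor, so the next rule applies.
Among Adeyemi and Kapoor, by date first returned to the chamber (earlier first): Adeyemi (Jul 6, 2009) before Kapoor (Sep 18, 2018).
Tanaka, Saleh, Tran, Novak and Fontaine all have date of appointment to current office 28 Jun 2003, so the next rule applies.
Among Tanaka, Saleh, Tran, Novak and Fontaine, by terms served (higher first): Tanaka and Saleh (9 terms) before Tran (5 terms) before Novak and Fontaine (3 terms).
Tanaka and Saleh are each not a Privy Counsellor, so the next rule applies.
Among Tanaka and Saleh, by date first returned to the chamber (earlier first): Tanaka (Dec 7, 1991) before Saleh (Sep 4, 1997).
Novak and Fontaine are each a Privy Counsellor, so the next rule applies.
Among Novak and Fontaine, by date first returned to the chamber (earlier first): Novak (Jan 22, 2001) before Fontaine (Nov 21, 2005).
So Varga takes precedence.

Varga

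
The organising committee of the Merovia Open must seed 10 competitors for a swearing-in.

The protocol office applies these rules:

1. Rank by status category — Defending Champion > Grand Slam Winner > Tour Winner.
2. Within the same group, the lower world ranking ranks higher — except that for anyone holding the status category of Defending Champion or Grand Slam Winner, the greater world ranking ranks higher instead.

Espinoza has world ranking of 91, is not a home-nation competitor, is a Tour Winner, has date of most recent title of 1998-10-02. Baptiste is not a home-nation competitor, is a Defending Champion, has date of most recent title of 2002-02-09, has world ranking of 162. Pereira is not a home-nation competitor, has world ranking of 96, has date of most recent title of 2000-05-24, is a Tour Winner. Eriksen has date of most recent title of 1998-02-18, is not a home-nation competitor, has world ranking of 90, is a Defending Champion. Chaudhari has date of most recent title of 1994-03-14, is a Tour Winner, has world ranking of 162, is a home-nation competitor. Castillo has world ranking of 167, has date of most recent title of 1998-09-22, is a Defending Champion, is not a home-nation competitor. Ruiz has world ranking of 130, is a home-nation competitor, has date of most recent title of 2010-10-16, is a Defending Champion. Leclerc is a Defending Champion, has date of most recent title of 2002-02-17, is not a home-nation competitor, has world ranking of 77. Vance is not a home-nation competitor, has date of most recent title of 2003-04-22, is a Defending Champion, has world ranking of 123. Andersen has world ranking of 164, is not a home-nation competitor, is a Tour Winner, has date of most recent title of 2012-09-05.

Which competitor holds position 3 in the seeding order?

Ruiz

By status category: Castillo, Baptiste, Ruiz, Vance, Eriksen and Leclerc (Defending Champion); then Espinoza, Pereira, Chaudhari and Andersen (Tour Winner).
Among Castillo, Baptiste, Ruiz, Vance, Eriksen and Leclerc, by world ranking (higher first) (reversed rule for this group): Castillo (167) before Baptiste (162) before Ruiz (130) before Vance (123) before Eriksen (90) before Leclerc (77).
Among Espinoza, Pereira, Chaudhari and Andersen, by world ranking (lower first): Espinoza (91) before Pereira (96) before Chaudhari (162) before Andersen (164).
Order: Castillo, Baptiste, Ruiz, Vance, Eriksen, Leclerc, Espinoza, Pereira, Chaudhari, Andersen.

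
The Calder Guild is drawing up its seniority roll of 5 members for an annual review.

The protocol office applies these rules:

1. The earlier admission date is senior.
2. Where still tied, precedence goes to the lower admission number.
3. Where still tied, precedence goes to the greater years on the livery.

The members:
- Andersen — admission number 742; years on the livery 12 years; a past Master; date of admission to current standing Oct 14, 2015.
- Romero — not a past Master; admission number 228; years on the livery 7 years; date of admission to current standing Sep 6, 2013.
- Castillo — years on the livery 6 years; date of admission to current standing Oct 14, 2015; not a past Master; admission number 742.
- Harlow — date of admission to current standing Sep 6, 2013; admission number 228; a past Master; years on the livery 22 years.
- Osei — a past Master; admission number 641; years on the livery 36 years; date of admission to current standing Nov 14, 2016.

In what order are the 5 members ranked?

Harlow, Romero, Andersen, Castillo, Osei

By date of admission to current standing (earlier first): Harlow and Romero (both Sep 6, 2013); then Andersen and Castillo (both Oct 14, 2015); then Osei (Nov 14, 2016).
Harlow and Romero both have admission number 228, so the next rule applies.
Among Harlow and Romero, by years on the livery (higher first): Harlow (22 years) before Romero (7 years).
Andersen and Castillo both have admission number 742, so the next rule applies.
Among Andersen and Castillo, by years on the livery (higher first): Andersen (12 years) before Castillo (6 years).
Full order: Harlow, Romero, Andersen, Castillo, Osei.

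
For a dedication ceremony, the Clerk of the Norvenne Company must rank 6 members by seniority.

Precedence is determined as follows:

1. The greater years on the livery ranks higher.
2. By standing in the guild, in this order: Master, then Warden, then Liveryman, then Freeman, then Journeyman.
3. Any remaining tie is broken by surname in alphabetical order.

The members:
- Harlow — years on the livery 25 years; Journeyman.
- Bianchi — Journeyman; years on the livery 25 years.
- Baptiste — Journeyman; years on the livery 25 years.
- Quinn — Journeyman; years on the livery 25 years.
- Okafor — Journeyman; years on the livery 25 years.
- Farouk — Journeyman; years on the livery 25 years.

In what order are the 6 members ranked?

By years on the livery (higher first): Baptiste, Bianchi, Farouk, Harlow, Okafor and Quinn (each 25 years).
Baptiste, Bianchi, Farouk, Harlow, Okafor and Quinn are each Journeyman, so the next rule applies.
Among Baptiste, Bianchi, Farouk, Harlow, Okafor and Quinn, alphabetically by surname: Baptiste before Bianchi before Farouk before Harlow before Okafor before Quinn.
Full order: Baptiste, Bianchi, Farouk, Harlow, Okafor, Quinn.

Baptiste, Bianchi, Farouk, Harlow, Okafor, Quinn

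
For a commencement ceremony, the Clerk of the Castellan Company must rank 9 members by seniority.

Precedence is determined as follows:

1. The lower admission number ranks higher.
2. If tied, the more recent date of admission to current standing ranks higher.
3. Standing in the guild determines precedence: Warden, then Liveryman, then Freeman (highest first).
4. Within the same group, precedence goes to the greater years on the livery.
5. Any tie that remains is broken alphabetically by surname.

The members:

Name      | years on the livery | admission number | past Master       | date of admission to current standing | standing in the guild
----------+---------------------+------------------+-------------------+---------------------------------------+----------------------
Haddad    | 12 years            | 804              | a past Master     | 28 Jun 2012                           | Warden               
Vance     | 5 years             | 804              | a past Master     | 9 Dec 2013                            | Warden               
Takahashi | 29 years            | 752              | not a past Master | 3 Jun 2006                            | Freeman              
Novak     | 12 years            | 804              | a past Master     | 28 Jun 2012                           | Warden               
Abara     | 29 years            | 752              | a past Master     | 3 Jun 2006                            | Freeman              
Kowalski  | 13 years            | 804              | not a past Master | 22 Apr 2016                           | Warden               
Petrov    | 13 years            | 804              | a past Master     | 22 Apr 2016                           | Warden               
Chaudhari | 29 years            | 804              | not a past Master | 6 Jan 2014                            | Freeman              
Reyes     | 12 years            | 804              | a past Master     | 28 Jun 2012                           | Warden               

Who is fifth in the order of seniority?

Chaudhari

By admission number (lower first): Abara and Takahashi (both 752); then Kowalski, Petrov, Chaudhari, Vance, Haddad, Novak and Reyes (each 804).
Abara and Takahashi both have date of admission to current standing 3 Jun 2006, so the next rule applies.
Abara and Takahashi are each Freeman, so the next rule applies.
Abara and Takahashi both have years on the livery 29 years, so the next rule applies.
Among Abara and Takahashi, alphabetically by surname: Abara before Takahashi.
Among Kowalski, Petrov, Chaudhari, Vance, Haddad, Novak and Reyes, by date of admission to current standing (later first): Kowalski and Petrov (22 Apr 2016) before Chaudhari (6 Jan 2014) before Vance (9 Dec 2013) before Haddad, Novak and Reyes (28 Jun 2012).
Kowalski and Petrov are each Warden, so the next rule applies.
Kowalski and Petrov both have years on the livery 13 years, so the next rule applies.
Among Kowalski and Petrov, alphabetically by surname: Kowalski before Petrov.
Haddad, Novak and Reyes are each Warden, so the next rule applies.
Haddad, Novak and Reyes all have years on the livery 12 years, so the next rule applies.
Among Haddad, Novak and Reyes, alphabetically by surname: Haddad before Novak before Reyes.
Order: Abara, Takahashi, Kowalski, Petrov, Chaudhari, Vance, Haddad, Novak, Reyes.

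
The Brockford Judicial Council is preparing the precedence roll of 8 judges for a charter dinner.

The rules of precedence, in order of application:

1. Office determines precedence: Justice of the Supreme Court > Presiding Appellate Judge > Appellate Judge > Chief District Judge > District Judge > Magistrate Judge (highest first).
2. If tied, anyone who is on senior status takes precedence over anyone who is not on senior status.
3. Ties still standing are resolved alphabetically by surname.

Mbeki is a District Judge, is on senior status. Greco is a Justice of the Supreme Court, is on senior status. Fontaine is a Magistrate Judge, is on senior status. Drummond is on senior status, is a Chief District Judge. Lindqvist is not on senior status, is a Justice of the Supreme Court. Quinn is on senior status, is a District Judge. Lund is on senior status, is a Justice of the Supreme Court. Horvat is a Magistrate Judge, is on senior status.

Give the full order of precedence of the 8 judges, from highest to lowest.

By office: Greco, Lund and Lindqvist (Justice of the Supreme Court); then Drummond (Chief District Judge); then Mbeki and Quinn (District Judge); then Fontaine and Horvat (Magistrate Judge).
Among Greco, Lund and Lindqvist, on senior status before not on senior status: Greco and Lund (on senior status) before Lindqvist (not on senior status).
Among Greco and Lund, alphabetically by surname: Greco before Lund.
Mbeki and Quinn are each on senior status, so the next rule applies.
Among Mbeki and Quinn, alphabetically by surname: Mbeki before Quinn.
Fontaine and Horvat are each on senior status, so the next rule applies.
Among Fontaine and Horvat, alphabetically by surname: Fontaine before Horvat.
Full order: Greco, Lund, Lindqvist, Drummond, Mbeki, Quinn, Fontaine, Horvat.

Greco, Lund, Lindqvist, Drummond, Mbeki, Quinn, Fontaine, Horvat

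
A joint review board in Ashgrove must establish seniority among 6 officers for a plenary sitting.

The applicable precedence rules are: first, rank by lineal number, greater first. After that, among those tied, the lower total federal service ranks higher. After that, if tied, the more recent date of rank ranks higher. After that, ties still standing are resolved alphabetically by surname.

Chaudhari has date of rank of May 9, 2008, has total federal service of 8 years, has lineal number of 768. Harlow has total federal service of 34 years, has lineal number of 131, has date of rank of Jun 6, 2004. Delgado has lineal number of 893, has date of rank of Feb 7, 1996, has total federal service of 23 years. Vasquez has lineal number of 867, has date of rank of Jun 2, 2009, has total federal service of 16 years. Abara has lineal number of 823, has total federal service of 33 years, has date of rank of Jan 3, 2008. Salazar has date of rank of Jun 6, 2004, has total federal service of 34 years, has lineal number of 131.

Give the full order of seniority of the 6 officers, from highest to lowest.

By lineal number (higher first): Delgado (893); then Vasquez (867); then Abara (823); then Chaudhari (768); then Harlow and Salazar (both 131).
Harlow and Salazar both have total federal service 34 years, so the next rule applies.
Harlow and Salazar both have date of rank Jun 6, 2004, so the next rule applies.
Among Harlow and Salazar, alphabetically by surname: Harlow before Salazar.
Full order: Delgado, Vasquez, Abara, Chaudhari, Harlow, Salazar.

Delgado, Vasquez, Abara, Chaudhari, Harlow, Salazar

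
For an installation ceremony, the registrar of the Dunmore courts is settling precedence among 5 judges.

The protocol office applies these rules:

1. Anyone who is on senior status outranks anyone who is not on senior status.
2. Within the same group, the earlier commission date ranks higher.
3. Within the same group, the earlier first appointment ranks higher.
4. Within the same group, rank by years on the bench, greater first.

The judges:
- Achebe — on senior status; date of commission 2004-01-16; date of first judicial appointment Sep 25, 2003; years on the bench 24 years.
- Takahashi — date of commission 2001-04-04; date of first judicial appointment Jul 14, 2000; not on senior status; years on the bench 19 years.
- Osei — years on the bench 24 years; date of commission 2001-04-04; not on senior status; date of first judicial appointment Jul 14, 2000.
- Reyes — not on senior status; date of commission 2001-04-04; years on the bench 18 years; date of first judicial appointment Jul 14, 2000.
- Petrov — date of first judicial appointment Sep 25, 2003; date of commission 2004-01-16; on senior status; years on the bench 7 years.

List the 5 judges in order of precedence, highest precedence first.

Achebe, Petrov, Osei, Takahashi, Reyes

By the first rule: Achebe and Petrov (both on senior status); then Osei, Takahashi and Reyes (each not on senior status).
Achebe and Petrov both have date of commission 2004-01-16, so the next rule applies.
Achebe and Petrov both have date of first judicial appointment Sep 25, 2003, so the next rule applies.
Among Achebe and Petrov, by years on the bench (higher first): Achebe (24 years) before Petrov (7 years).
Osei, Takahashi and Reyes all have date of commission 2001-04-04, so the next rule applies.
Osei, Takahashi and Reyes all have date of first judicial appointment Jul 14, 2000, so the next rule applies.
Among Osei, Takahashi and Reyes, by years on the bench (higher first): Osei (24 years) before Takahashi (19 years) before Reyes (18 years).
Full order: Achebe, Petrov, Osei, Takahashi, Reyes.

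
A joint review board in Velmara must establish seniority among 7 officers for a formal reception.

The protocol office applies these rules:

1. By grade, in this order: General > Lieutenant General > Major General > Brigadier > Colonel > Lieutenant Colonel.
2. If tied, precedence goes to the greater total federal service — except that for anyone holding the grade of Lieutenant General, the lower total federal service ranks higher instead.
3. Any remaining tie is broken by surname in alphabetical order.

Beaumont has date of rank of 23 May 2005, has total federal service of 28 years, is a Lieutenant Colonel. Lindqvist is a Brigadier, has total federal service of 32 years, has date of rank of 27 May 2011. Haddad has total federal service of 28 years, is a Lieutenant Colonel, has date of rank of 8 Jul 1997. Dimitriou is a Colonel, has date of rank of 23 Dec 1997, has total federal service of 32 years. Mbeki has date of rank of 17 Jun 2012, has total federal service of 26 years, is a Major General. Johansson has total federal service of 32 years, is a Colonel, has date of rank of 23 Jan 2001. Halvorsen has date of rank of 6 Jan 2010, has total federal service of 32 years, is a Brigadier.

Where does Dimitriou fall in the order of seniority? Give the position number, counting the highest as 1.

4

By grade: Mbeki (Major General); then Halvorsen and Lindqvist (Brigadier); then Dimitriou and Johansson (Colonel); then Beaumont and Haddad (Lieutenant Colonel).
Halvorsen and Lindqvist both have total federal service 32 years, so the next rule applies.
Among Halvorsen and Lindqvist, alphabetically by surname: Halvorsen before Lindqvist.
Dimitriou and Johansson both have total federal service 32 years, so the next rule applies.
Among Dimitriou and Johansson, alphabetically by surname: Dimitriou before Johansson.
Beaumont and Haddad both have total federal service 28 years, so the next rule applies.
Among Beaumont and Haddad, alphabetically by surname: Beaumont before Haddad.
Order: Mbeki, Halvorsen, Lindqvist, Dimitriou, Johansson, Beaumont, Haddad. So position 4.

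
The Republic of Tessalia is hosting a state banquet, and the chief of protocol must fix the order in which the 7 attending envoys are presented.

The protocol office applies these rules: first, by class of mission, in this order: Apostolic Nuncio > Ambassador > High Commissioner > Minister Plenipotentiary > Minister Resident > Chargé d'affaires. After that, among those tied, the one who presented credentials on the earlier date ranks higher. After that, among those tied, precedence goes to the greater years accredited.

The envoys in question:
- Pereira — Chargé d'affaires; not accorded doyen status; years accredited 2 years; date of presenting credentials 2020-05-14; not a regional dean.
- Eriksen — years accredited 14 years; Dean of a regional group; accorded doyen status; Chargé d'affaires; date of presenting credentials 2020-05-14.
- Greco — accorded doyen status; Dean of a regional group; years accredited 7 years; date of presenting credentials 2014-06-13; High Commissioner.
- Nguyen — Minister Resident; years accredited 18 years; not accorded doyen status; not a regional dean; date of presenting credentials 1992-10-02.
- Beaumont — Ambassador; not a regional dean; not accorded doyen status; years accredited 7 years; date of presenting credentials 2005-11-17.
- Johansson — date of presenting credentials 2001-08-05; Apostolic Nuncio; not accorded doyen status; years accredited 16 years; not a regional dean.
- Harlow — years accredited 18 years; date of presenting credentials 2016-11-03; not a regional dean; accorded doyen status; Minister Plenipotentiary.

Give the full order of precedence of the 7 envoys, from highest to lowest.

Johansson, Beaumont, Greco, Harlow, Nguyen, Eriksen, Pereira

By class of mission: Johansson (Apostolic Nuncio); then Beaumont (Ambassador); then Greco (High Commissioner); then Harlow (Minister Plenipotentiary); then Nguyen (Minister Resident); then Eriksen and Pereira (Chargé d'affaires).
Eriksen and Pereira both have date of presenting credentials 2020-05-14, so the next rule applies.
Among Eriksen and Pereira, by years accredited (higher first): Eriksen (14 years) before Pereira (2 years).
Full order: Johansson, Beaumont, Greco, Harlow, Nguyen, Eriksen, Pereira.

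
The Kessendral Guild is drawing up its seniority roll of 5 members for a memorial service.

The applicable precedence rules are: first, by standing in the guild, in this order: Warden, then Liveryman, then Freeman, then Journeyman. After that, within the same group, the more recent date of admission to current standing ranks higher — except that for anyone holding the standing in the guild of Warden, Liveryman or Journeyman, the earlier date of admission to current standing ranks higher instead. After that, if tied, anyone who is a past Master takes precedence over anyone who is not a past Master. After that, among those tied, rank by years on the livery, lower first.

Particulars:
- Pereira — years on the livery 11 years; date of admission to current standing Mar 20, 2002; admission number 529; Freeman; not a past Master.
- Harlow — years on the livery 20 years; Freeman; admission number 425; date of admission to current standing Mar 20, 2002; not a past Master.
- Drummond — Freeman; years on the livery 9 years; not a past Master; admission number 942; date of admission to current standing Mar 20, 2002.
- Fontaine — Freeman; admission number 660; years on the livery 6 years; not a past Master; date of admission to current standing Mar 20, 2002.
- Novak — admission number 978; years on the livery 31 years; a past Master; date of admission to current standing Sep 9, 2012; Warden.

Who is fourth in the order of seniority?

By standing in the guild: Novak (Warden); then Fontaine, Drummond, Pereira and Harlow (Freeman).
Fontaine, Drummond, Pereira and Harlow all have date of admission to current standing Mar 20, 2002, so the next rule applies.
Fontaine, Drummond, Pereira and Harlow are each not a past Master, so the next rule applies.
Among Fontaine, Drummond, Pereira and Harlow, by years on the livery (lower first): Fontaine (6 years) before Drummond (9 years) before Pereira (11 years) before Harlow (20 years).
Order: Novak, Fontaine, Drummond, Pereira, Harlow.

Pereira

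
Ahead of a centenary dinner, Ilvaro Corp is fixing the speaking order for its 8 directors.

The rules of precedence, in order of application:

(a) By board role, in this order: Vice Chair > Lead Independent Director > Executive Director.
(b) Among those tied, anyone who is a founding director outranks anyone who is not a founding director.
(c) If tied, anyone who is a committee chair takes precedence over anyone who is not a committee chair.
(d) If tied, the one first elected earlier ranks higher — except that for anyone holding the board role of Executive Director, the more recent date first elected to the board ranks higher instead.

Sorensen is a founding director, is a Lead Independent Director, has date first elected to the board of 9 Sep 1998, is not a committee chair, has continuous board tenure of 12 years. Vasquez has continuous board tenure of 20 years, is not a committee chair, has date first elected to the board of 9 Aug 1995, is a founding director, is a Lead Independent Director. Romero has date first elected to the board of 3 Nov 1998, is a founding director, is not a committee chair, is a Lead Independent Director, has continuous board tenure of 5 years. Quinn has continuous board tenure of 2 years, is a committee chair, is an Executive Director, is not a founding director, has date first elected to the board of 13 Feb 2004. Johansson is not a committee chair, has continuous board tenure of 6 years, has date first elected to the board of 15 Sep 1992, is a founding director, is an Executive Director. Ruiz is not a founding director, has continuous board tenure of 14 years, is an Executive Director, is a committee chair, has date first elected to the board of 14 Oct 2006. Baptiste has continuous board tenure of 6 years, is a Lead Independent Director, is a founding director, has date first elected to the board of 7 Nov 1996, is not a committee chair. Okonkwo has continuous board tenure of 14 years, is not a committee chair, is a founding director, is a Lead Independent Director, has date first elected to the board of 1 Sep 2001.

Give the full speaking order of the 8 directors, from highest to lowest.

Vasquez, Baptiste, Sorensen, Romero, Okonkwo, Johansson, Ruiz, Quinn

By board role: Vasquez, Baptiste, Sorensen, Romero and Okonkwo (Lead Independent Director); then Johansson, Ruiz and Quinn (Executive Director).
Vasquez, Baptiste, Sorensen, Romero and Okonkwo are each a founding director, so the next rule applies.
Vasquez, Baptiste, Sorensen, Romero and Okonkwo are each not a committee chair, so the next rule applies.
Among Vasquez, Baptiste, Sorensen, Romero and Okonkwo, by date first elected to the board (earlier first): Vasquez (9 Aug 1995) before Baptiste (7 Nov 1996) before Sorensen (9 Sep 1998) before Romero (3 Nov 1998) before Okonkwo (1 Sep 2001).
Among Johansson, Ruiz and Quinn, a founding director before not a founding director: Johansson (a founding director) before Ruiz and Quinn (not a founding director).
Ruiz and Quinn are each a committee chair, so the next rule applies.
Among Ruiz and Quinn, by date first elected to the board (later first) (reversed rule for this group): Ruiz (14 Oct 2006) before Quinn (13 Feb 2004).
Full order: Vasquez, Baptiste, Sorensen, Romero, Okonkwo, Johansson, Ruiz, Quinn.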